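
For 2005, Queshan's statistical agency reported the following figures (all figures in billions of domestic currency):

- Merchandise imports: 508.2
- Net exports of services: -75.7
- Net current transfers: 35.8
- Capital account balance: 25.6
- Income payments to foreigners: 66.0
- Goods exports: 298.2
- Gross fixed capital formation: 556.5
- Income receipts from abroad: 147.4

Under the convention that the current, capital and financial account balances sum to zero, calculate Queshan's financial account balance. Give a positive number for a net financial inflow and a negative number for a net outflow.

142.9

Goods balance = 298.2 - 508.2 = -210.0
Services balance = -75.7
Trade balance (goods + services) = -210.0 + (-75.7) = -285.7
Net primary income = 147.4 - 66.0 = 81.4
Net secondary income = 35.8
Current account = -285.7 + 81.4 + 35.8 = -168.5
Financial account = -(-168.5 + 25.6) = 142.9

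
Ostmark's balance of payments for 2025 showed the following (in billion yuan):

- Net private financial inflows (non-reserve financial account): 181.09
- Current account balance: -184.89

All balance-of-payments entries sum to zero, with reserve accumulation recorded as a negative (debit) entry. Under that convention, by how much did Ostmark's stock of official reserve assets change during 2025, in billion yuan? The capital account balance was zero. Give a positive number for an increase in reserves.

Official reserve transactions balance = -((-184.89) + 181.09) = 3.80
An accumulation of reserves is recorded as a debit (negative entry), so the change in the stock of reserves is the negative of that balance.
Change in official reserves = -(3.80) = -3.80

-3.80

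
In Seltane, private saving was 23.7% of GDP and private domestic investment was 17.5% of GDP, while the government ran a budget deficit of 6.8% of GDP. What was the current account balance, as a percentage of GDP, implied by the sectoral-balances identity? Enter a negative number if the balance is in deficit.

-0.6

By the sectoral-balances identity, CA = (S_private - I) + (T - G).
Private balance = 23.7 - 17.5 = 6.2
Government balance (T - G) = -6.8
CA = 6.2 + (-6.8) = -0.6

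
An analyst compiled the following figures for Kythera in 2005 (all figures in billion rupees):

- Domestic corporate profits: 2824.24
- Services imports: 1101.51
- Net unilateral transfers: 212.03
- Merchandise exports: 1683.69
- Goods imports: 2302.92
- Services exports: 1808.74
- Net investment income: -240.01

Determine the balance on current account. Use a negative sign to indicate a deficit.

60.02

Goods balance = 1683.69 - 2302.92 = -619.23
Services balance = 1808.74 - 1101.51 = 707.23
Trade balance (goods + services) = -619.23 + 707.23 = 88.00
Net primary income = -240.01
Net secondary income = 212.03
Current account = 88.00 + (-240.01) + 212.03 = 60.02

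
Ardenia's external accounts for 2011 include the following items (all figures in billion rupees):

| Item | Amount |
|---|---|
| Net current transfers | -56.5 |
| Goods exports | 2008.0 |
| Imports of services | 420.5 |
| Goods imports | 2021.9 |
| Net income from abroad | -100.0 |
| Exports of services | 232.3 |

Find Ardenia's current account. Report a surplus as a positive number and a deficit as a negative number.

Goods balance = 2008.0 - 2021.9 = -13.9
Services balance = 232.3 - 420.5 = -188.2
Trade balance (goods + services) = -13.9 + (-188.2) = -202.1
Net primary income = -100.0
Net secondary income = -56.5
Current account = -202.1 + (-100.0) + (-56.5) = -358.6

-358.6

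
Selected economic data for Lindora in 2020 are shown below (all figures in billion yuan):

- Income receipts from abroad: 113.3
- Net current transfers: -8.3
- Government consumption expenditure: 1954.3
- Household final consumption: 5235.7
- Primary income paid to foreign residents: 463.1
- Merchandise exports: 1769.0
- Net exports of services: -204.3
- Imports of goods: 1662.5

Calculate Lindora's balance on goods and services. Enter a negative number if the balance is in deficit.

-97.8

Goods balance = 1769.0 - 1662.5 = 106.5
Services balance = -204.3
Trade balance (goods + services) = 106.5 + (-204.3) = -97.8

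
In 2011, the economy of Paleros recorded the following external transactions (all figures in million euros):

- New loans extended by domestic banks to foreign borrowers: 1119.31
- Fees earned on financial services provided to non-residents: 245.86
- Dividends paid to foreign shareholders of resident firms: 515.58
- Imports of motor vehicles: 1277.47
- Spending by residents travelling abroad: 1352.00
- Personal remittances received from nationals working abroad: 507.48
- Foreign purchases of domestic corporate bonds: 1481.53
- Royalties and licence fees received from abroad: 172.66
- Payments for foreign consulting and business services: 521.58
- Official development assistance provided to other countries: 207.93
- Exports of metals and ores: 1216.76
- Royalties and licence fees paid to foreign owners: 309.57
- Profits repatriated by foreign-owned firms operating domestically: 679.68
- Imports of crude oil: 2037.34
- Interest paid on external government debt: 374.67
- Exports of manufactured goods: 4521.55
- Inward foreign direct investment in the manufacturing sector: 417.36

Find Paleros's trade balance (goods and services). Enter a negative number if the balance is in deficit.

Goods: 1216.76 - 2037.34 + 4521.55 - 1277.47 = 2423.50
Services: -309.57 - 1352.00 + 172.66 + 245.86 - 521.58 = -1764.63
Trade balance = 2423.50 + (-1764.63) = 658.87
(Excluded from the trade balance — financial account: new loans extended by domestic banks to foreign borrowers 1119.31, foreign purchases of domestic corporate bonds 1481.53, inward foreign direct investment in the manufacturing sector 417.36; primary income: dividends paid to foreign shareholders of resident firms 515.58, profits repatriated by foreign-owned firms operating domestically 679.68, interest paid on external government debt 374.67; secondary income: personal remittances received from nationals working abroad 507.48, official development assistance provided to other countries 207.93.)

658.87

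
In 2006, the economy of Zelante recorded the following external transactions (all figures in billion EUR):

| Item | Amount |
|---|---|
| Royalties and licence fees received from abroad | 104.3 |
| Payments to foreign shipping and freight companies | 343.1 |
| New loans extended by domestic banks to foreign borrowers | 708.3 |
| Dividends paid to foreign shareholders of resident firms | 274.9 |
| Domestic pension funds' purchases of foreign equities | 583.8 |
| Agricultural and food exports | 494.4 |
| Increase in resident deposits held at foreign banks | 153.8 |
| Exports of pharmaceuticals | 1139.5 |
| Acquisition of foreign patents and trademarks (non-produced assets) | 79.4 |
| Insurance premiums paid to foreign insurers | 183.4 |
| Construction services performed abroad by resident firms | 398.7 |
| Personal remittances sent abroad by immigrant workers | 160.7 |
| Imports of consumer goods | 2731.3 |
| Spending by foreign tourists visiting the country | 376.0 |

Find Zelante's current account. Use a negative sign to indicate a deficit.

Goods: 494.4 + 1139.5 - 2731.3 = -1097.4
Services: 398.7 - 343.1 + 376.0 + 104.3 - 183.4 = 352.5
Primary income: -274.9
Secondary income: -160.7
Current account = (-1097.4) + 352.5 + (-274.9) + (-160.7) = -1180.5
(Excluded from the current account — financial account: new loans extended by domestic banks to foreign borrowers 708.3, domestic pension funds' purchases of foreign equities 583.8, increase in resident deposits held at foreign banks 153.8; capital account: acquisition of foreign patents and trademarks (non-produced assets) 79.4.)

-1180.5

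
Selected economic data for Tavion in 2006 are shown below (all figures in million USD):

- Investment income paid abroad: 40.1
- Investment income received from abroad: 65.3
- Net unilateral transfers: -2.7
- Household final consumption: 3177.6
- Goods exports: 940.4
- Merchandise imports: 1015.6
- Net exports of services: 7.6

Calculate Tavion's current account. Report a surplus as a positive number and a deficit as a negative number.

Goods balance = 940.4 - 1015.6 = -75.2
Services balance = 7.6
Trade balance (goods + services) = -75.2 + 7.6 = -67.6
Net primary income = 65.3 - 40.1 = 25.2
Net secondary income = -2.7
Current account = -67.6 + 25.2 + (-2.7) = -45.1

-45.1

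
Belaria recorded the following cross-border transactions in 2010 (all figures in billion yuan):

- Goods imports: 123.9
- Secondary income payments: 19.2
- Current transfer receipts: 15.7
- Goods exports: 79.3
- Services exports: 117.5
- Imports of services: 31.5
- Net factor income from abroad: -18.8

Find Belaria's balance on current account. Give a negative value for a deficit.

Goods balance = 79.3 - 123.9 = -44.6
Services balance = 117.5 - 31.5 = 86.0
Trade balance (goods + services) = -44.6 + 86.0 = 41.4
Net primary income = -18.8
Net secondary income = 15.7 - 19.2 = -3.5
Current account = 41.4 + (-18.8) + (-3.5) = 19.1

19.1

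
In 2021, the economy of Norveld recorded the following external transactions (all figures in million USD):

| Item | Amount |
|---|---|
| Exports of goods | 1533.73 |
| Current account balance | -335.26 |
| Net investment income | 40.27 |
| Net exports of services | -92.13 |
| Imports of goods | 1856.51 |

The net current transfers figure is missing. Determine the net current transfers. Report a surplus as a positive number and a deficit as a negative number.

Current account = goods balance + services balance + net primary income + net secondary income
Sum of the known components = -374.64
Net current transfers = CA - (known components) = -335.26 - (-374.64) = 39.38

39.38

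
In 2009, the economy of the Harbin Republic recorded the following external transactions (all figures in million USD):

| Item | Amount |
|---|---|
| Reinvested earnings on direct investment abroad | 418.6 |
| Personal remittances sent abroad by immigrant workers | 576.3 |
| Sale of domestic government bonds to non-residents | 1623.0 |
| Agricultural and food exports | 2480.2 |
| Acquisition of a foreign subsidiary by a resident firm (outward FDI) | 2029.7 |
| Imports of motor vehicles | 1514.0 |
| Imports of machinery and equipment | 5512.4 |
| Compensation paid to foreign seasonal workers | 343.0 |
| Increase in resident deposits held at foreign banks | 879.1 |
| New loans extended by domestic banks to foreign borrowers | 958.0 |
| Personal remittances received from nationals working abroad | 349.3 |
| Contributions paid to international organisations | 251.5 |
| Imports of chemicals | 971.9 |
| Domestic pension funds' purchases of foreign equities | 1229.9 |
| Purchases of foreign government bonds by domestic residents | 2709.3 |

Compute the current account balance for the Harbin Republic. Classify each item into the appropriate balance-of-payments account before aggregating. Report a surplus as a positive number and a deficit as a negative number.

Goods: 2480.2 - 5512.4 - 971.9 - 1514.0 = -5518.1
Primary income: 418.6 - 343.0 = 75.6
Secondary income: -251.5 - 576.3 + 349.3 = -478.5
Current account = (-5518.1) + 75.6 + (-478.5) = -5921.0
(Excluded from the current account — financial account: sale of domestic government bonds to non-residents 1623.0, acquisition of a foreign subsidiary by a resident firm (outward FDI) 2029.7, increase in resident deposits held at foreign banks 879.1, new loans extended by domestic banks to foreign borrowers 958.0, domestic pension funds' purchases of foreign equities 1229.9, purchases of foreign government bonds by domestic residents 2709.3.)

-5921.0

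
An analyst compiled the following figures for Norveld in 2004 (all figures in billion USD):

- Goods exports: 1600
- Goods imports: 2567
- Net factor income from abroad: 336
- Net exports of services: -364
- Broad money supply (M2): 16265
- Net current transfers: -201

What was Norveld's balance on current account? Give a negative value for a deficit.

-1196

Goods balance = 1600 - 2567 = -967
Services balance = -364
Trade balance (goods + services) = -967 + (-364) = -1331
Net primary income = 336
Net secondary income = -201
Current account = -1331 + 336 + (-201) = -1196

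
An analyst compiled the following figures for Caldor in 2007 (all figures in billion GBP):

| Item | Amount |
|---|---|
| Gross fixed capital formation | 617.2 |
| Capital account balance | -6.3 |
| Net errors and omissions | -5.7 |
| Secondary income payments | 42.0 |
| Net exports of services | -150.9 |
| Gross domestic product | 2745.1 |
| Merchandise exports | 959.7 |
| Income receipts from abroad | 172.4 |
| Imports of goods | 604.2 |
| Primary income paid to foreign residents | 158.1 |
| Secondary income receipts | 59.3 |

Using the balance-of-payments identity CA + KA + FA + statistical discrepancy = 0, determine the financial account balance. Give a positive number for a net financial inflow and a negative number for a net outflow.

Goods balance = 959.7 - 604.2 = 355.5
Services balance = -150.9
Trade balance (goods + services) = 355.5 + (-150.9) = 204.6
Net primary income = 172.4 - 158.1 = 14.3
Net secondary income = 59.3 - 42.0 = 17.3
Current account = 204.6 + 14.3 + 17.3 = 236.2
Financial account = -(236.2 + (-6.3) + (-5.7)) = -224.2

-224.2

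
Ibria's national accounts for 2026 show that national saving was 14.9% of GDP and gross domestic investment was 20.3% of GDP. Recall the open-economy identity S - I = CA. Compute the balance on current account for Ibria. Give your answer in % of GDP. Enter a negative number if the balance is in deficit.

-5.4

S - I = CA (net lending to the rest of the world).
CA = S - I = 14.9 - 20.3 = -5.4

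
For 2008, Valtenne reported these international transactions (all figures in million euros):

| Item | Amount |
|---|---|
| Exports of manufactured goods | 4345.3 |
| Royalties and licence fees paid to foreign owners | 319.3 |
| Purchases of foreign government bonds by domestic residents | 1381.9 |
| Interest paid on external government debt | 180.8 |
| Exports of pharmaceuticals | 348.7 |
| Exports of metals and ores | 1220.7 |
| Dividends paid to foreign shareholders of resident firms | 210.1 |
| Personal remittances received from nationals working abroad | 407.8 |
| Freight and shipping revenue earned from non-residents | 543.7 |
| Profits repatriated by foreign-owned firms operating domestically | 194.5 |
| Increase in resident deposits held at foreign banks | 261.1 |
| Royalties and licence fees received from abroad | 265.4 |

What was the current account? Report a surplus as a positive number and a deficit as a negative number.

6226.9

Goods: 1220.7 + 348.7 + 4345.3 = 5914.7
Services: 265.4 - 319.3 + 543.7 = 489.8
Primary income: -180.8 - 194.5 - 210.1 = -585.4
Secondary income: 407.8
Current account = 5914.7 + 489.8 + (-585.4) + 407.8 = 6226.9
(Excluded from the current account — financial account: purchases of foreign government bonds by domestic residents 1381.9, increase in resident deposits held at foreign banks 261.1.)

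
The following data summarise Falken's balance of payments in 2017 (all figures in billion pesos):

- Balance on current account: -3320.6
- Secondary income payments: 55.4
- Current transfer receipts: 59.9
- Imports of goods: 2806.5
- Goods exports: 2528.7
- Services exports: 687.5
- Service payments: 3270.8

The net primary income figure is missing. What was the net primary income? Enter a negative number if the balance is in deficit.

-464.0

Current account = goods balance + services balance + net primary income + net secondary income
Sum of the known components = -2856.6
Net primary income = CA - (known components) = -3320.6 - (-2856.6) = -464.0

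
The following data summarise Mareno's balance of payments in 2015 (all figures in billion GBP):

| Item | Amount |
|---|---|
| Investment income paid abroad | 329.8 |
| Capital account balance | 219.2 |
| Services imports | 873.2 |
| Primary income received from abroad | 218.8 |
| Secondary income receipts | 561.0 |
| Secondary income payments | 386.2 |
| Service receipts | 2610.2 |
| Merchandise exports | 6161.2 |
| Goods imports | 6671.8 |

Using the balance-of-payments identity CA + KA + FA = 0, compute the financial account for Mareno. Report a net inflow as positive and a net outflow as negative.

-1509.4

Goods balance = 6161.2 - 6671.8 = -510.6
Services balance = 2610.2 - 873.2 = 1737.0
Trade balance (goods + services) = -510.6 + 1737.0 = 1226.4
Net primary income = 218.8 - 329.8 = -111.0
Net secondary income = 561.0 - 386.2 = 174.8
Current account = 1226.4 + (-111.0) + 174.8 = 1290.2
Financial account = -(1290.2 + 219.2) = -1509.4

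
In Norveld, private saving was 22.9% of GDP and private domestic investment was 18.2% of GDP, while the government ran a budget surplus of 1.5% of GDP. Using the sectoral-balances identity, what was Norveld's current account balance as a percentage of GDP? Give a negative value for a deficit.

6.2

By the sectoral-balances identity, CA = (S_private - I) + (T - G).
Private balance = 22.9 - 18.2 = 4.7
Government balance (T - G) = 1.5
CA = 4.7 + 1.5 = 6.2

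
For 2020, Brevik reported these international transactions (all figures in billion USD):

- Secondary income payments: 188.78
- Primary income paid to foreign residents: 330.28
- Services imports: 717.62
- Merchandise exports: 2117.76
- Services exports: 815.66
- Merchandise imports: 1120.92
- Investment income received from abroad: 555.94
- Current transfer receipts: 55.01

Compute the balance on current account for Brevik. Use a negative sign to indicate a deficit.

Goods balance = 2117.76 - 1120.92 = 996.84
Services balance = 815.66 - 717.62 = 98.04
Trade balance (goods + services) = 996.84 + 98.04 = 1094.88
Net primary income = 555.94 - 330.28 = 225.66
Net secondary income = 55.01 - 188.78 = -133.77
Current account = 1094.88 + 225.66 + (-133.77) = 1186.77

1186.77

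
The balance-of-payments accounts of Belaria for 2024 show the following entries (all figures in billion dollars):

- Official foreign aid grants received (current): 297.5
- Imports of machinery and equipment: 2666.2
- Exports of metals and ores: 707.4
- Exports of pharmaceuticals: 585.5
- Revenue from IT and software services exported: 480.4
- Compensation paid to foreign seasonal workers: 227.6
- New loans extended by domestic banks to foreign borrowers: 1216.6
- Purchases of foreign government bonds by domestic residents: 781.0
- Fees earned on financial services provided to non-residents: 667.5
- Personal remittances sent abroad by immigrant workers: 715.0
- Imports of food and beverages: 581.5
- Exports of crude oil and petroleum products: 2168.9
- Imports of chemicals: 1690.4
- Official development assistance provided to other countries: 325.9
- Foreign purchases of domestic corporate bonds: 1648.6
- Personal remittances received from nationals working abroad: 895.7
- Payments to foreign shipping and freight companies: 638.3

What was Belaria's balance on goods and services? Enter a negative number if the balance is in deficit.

Goods: -1690.4 + 707.4 + 2168.9 - 2666.2 + 585.5 - 581.5 = -1476.3
Services: -638.3 + 667.5 + 480.4 = 509.6
Trade balance = -1476.3 + 509.6 = -966.7
(Excluded from the trade balance — secondary income: official foreign aid grants received (current) 297.5, personal remittances sent abroad by immigrant workers 715.0, official development assistance provided to other countries 325.9, personal remittances received from nationals working abroad 895.7; primary income: compensation paid to foreign seasonal workers 227.6; financial account: new loans extended by domestic banks to foreign borrowers 1216.6, purchases of foreign government bonds by domestic residents 781.0, foreign purchases of domestic corporate bonds 1648.6.)

-966.7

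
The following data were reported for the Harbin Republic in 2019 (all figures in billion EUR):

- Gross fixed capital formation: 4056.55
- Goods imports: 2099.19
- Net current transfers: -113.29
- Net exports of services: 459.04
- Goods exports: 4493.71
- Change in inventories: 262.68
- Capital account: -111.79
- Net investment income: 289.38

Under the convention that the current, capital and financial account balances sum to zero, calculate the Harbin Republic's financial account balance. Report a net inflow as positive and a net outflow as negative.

-2917.86

Goods balance = 4493.71 - 2099.19 = 2394.52
Services balance = 459.04
Trade balance (goods + services) = 2394.52 + 459.04 = 2853.56
Net primary income = 289.38
Net secondary income = -113.29
Current account = 2853.56 + 289.38 + (-113.29) = 3029.65
Financial account = -(3029.65 + (-111.79)) = -2917.86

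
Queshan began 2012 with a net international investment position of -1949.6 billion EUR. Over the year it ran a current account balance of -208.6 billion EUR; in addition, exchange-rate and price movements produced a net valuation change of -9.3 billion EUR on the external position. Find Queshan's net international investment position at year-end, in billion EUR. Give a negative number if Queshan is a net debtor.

Change in NIIP = current account + net valuation change = -208.6 + (-9.3) = -217.9
End-of-year NIIP = -1949.6 + (-217.9) = -2167.5

-2167.5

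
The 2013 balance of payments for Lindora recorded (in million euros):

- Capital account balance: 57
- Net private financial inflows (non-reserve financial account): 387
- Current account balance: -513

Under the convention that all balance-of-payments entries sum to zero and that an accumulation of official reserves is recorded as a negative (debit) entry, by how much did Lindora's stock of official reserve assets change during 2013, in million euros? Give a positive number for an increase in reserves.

-69

Official reserve transactions balance = -((-513) + 57 + 387) = 69
An accumulation of reserves is recorded as a debit (negative entry), so the change in the stock of reserves is the negative of that balance.
Change in official reserves = -(69) = -69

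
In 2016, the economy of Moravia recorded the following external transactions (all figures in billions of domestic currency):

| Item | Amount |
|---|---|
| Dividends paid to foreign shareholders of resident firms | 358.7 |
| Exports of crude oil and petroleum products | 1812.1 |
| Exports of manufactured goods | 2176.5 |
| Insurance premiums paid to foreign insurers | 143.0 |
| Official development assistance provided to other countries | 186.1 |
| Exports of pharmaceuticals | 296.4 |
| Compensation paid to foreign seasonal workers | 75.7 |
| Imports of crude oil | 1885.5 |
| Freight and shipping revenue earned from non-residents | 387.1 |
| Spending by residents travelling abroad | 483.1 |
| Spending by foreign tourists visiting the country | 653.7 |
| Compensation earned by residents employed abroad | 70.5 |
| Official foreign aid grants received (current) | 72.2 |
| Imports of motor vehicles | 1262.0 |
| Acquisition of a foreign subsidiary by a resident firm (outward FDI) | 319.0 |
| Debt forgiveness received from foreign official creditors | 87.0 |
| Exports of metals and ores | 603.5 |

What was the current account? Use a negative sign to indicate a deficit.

Goods: 1812.1 + 296.4 - 1885.5 + 2176.5 + 603.5 - 1262.0 = 1741.0
Services: 653.7 - 143.0 + 387.1 - 483.1 = 414.7
Primary income: 70.5 - 75.7 - 358.7 = -363.9
Secondary income: -186.1 + 72.2 = -113.9
Current account = 1741.0 + 414.7 + (-363.9) + (-113.9) = 1677.9
(Excluded from the current account — financial account: acquisition of a foreign subsidiary by a resident firm (outward FDI) 319.0; capital account: debt forgiveness received from foreign official creditors 87.0.)

1677.9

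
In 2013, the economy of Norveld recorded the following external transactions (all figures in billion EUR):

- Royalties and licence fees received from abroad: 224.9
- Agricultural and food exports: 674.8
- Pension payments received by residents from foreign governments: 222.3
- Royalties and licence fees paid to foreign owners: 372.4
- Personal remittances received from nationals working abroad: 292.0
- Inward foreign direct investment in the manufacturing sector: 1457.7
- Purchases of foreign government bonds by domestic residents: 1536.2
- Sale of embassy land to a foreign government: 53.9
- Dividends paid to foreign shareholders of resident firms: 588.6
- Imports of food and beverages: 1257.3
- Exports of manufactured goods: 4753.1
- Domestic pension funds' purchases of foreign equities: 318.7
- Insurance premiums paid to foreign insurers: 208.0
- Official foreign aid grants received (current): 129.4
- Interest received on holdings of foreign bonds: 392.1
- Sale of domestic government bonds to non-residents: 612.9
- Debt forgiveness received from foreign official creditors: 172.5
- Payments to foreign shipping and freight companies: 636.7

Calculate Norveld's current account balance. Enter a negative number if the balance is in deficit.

3625.6

Goods: 674.8 - 1257.3 + 4753.1 = 4170.6
Services: -636.7 + 224.9 - 208.0 - 372.4 = -992.2
Primary income: -588.6 + 392.1 = -196.5
Secondary income: 129.4 + 222.3 + 292.0 = 643.7
Current account = 4170.6 + (-992.2) + (-196.5) + 643.7 = 3625.6
(Excluded from the current account — financial account: inward foreign direct investment in the manufacturing sector 1457.7, purchases of foreign government bonds by domestic residents 1536.2, domestic pension funds' purchases of foreign equities 318.7, sale of domestic government bonds to non-residents 612.9; capital account: sale of embassy land to a foreign government 53.9, debt forgiveness received from foreign official creditors 172.5.)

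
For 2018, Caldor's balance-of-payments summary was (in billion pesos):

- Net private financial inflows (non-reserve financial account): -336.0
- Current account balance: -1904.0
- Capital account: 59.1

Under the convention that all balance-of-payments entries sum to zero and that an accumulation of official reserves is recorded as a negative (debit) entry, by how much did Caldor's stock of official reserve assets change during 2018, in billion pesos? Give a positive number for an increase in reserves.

Official reserve transactions balance = -((-1904.0) + 59.1 + (-336.0)) = 2180.9
An accumulation of reserves is recorded as a debit (negative entry), so the change in the stock of reserves is the negative of that balance.
Change in official reserves = -(2180.9) = -2180.9

-2180.9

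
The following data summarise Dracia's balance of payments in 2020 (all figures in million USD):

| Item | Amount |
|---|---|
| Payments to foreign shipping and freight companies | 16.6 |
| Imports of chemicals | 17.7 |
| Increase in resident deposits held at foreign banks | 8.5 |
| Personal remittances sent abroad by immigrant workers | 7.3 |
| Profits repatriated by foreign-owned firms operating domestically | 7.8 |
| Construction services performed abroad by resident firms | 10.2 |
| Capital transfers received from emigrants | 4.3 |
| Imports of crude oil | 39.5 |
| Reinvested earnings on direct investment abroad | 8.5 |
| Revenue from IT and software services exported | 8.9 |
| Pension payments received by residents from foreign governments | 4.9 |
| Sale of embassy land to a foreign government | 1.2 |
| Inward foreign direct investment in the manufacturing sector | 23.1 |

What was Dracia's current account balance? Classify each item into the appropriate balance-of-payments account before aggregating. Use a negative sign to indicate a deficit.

-56.4

Goods: -17.7 - 39.5 = -57.2
Services: -16.6 + 10.2 + 8.9 = 2.5
Primary income: 8.5 - 7.8 = 0.7
Secondary income: 4.9 - 7.3 = -2.4
Current account = (-57.2) + 2.5 + 0.7 + (-2.4) = -56.4
(Excluded from the current account — financial account: increase in resident deposits held at foreign banks 8.5, inward foreign direct investment in the manufacturing sector 23.1; capital account: capital transfers received from emigrants 4.3, sale of embassy land to a foreign government 1.2.)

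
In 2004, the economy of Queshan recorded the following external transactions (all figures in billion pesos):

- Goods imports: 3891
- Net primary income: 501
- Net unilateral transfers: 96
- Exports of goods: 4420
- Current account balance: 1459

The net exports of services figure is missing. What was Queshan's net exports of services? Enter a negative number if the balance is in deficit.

333

Current account = goods balance + services balance + net primary income + net secondary income
Sum of the known components = 1126
Net exports of services = CA - (known components) = 1459 - 1126 = 333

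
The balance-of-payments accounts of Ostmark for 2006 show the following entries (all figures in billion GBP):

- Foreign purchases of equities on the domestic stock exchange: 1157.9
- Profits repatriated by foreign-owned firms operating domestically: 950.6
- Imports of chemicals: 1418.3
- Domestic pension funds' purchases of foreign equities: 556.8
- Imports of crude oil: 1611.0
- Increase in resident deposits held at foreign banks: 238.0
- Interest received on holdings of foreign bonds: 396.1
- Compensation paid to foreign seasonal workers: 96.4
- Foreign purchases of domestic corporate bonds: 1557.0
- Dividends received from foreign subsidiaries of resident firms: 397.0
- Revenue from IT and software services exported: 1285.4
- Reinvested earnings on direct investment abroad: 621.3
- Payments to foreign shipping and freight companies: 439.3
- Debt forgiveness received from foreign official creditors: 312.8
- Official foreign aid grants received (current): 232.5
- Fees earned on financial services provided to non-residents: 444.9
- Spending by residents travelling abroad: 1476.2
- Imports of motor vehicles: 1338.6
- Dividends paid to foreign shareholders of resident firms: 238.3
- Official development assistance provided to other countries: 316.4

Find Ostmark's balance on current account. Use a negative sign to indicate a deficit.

Goods: -1338.6 - 1418.3 - 1611.0 = -4367.9
Services: 444.9 + 1285.4 - 1476.2 - 439.3 = -185.2
Primary income: -238.3 + 396.1 + 397.0 + 621.3 - 96.4 - 950.6 = 129.1
Secondary income: 232.5 - 316.4 = -83.9
Current account = (-4367.9) + (-185.2) + 129.1 + (-83.9) = -4507.9
(Excluded from the current account — financial account: foreign purchases of equities on the domestic stock exchange 1157.9, domestic pension funds' purchases of foreign equities 556.8, increase in resident deposits held at foreign banks 238.0, foreign purchases of domestic corporate bonds 1557.0; capital account: debt forgiveness received from foreign official creditors 312.8.)

-4507.9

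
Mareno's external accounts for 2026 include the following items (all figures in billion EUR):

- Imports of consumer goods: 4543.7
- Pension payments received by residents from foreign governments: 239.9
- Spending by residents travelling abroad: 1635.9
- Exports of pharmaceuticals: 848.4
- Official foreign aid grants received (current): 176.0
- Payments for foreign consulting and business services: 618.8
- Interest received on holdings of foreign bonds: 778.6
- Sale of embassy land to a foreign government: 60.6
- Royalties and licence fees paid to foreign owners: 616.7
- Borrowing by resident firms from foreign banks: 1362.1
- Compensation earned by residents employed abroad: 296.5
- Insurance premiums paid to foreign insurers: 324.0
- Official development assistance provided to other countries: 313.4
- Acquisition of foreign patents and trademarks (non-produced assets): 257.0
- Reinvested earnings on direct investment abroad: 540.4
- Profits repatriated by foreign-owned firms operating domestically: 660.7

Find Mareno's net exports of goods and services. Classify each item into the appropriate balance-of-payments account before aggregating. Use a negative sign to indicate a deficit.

-6890.7

Goods: 848.4 - 4543.7 = -3695.3
Services: -616.7 - 618.8 - 324.0 - 1635.9 = -3195.4
Trade balance = -3695.3 + (-3195.4) = -6890.7
(Excluded from the trade balance — secondary income: pension payments received by residents from foreign governments 239.9, official foreign aid grants received (current) 176.0, official development assistance provided to other countries 313.4; primary income: interest received on holdings of foreign bonds 778.6, compensation earned by residents employed abroad 296.5, reinvested earnings on direct investment abroad 540.4, profits repatriated by foreign-owned firms operating domestically 660.7; capital account: sale of embassy land to a foreign government 60.6, acquisition of foreign patents and trademarks (non-produced assets) 257.0; financial account: borrowing by resident firms from foreign banks 1362.1.)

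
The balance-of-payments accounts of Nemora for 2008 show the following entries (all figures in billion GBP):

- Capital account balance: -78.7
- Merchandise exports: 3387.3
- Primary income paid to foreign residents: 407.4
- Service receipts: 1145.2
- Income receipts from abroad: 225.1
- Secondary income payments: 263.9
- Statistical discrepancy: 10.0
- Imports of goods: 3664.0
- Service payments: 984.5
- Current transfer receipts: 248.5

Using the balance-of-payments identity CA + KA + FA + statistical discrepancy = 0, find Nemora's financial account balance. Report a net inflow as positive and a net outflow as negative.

Goods balance = 3387.3 - 3664.0 = -276.7
Services balance = 1145.2 - 984.5 = 160.7
Trade balance (goods + services) = -276.7 + 160.7 = -116.0
Net primary income = 225.1 - 407.4 = -182.3
Net secondary income = 248.5 - 263.9 = -15.4
Current account = -116.0 + (-182.3) + (-15.4) = -313.7
Financial account = -(-313.7 + (-78.7) + 10.0) = 382.4

382.4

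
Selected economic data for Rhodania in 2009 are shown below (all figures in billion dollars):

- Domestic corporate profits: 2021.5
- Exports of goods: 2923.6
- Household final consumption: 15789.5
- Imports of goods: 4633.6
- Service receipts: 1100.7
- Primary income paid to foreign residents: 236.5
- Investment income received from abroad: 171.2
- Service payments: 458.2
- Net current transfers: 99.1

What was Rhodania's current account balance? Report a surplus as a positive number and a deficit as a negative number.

-1033.7

Goods balance = 2923.6 - 4633.6 = -1710.0
Services balance = 1100.7 - 458.2 = 642.5
Trade balance (goods + services) = -1710.0 + 642.5 = -1067.5
Net primary income = 171.2 - 236.5 = -65.3
Net secondary income = 99.1
Current account = -1067.5 + (-65.3) + 99.1 = -1033.7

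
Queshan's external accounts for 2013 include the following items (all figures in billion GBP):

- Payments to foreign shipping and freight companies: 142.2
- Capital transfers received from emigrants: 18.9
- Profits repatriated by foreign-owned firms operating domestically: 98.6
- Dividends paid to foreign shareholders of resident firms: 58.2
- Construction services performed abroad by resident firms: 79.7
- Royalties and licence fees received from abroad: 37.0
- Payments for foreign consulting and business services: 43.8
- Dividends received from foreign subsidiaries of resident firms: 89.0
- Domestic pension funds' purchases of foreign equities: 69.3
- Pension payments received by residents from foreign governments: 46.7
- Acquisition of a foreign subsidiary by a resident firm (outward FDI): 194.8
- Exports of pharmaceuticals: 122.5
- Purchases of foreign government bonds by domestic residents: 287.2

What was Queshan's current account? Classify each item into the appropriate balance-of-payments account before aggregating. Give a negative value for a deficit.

Goods: 122.5
Services: 79.7 - 43.8 - 142.2 + 37.0 = -69.3
Primary income: -58.2 - 98.6 + 89.0 = -67.8
Secondary income: 46.7
Current account = 122.5 + (-69.3) + (-67.8) + 46.7 = 32.1
(Excluded from the current account — capital account: capital transfers received from emigrants 18.9; financial account: domestic pension funds' purchases of foreign equities 69.3, acquisition of a foreign subsidiary by a resident firm (outward FDI) 194.8, purchases of foreign government bonds by domestic residents 287.2.)

32.1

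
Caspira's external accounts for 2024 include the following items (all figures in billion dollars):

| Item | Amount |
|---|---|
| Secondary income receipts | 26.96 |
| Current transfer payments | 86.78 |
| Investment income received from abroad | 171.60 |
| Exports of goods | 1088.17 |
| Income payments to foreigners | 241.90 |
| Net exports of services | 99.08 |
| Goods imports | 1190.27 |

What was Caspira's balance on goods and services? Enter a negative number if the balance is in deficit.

-3.02

Goods balance = 1088.17 - 1190.27 = -102.10
Services balance = 99.08
Trade balance (goods + services) = -102.10 + 99.08 = -3.02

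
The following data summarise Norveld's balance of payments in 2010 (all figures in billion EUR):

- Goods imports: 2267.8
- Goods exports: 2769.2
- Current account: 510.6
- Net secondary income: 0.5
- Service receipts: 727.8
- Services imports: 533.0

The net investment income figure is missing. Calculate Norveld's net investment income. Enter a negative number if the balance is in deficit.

Current account = goods balance + services balance + net primary income + net secondary income
Sum of the known components = 696.7
Net investment income = CA - (known components) = 510.6 - 696.7 = -186.1

-186.1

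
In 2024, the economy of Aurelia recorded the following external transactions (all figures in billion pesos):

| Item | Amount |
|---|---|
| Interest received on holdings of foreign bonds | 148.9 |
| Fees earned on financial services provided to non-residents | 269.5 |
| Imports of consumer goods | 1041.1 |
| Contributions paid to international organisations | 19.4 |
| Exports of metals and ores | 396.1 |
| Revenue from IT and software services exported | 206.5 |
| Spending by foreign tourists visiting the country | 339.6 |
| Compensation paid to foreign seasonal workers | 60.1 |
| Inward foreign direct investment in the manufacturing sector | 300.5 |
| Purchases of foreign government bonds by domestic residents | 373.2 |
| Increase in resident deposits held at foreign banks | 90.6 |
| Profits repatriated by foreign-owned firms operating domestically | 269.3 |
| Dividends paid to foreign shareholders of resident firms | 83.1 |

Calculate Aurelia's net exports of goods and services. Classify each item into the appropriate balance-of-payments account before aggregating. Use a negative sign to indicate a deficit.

Goods: 396.1 - 1041.1 = -645.0
Services: 269.5 + 206.5 + 339.6 = 815.6
Trade balance = -645.0 + 815.6 = 170.6
(Excluded from the trade balance — primary income: interest received on holdings of foreign bonds 148.9, compensation paid to foreign seasonal workers 60.1, profits repatriated by foreign-owned firms operating domestically 269.3, dividends paid to foreign shareholders of resident firms 83.1; secondary income: contributions paid to international organisations 19.4; financial account: inward foreign direct investment in the manufacturing sector 300.5, purchases of foreign government bonds by domestic residents 373.2, increase in resident deposits held at foreign banks 90.6.)

170.6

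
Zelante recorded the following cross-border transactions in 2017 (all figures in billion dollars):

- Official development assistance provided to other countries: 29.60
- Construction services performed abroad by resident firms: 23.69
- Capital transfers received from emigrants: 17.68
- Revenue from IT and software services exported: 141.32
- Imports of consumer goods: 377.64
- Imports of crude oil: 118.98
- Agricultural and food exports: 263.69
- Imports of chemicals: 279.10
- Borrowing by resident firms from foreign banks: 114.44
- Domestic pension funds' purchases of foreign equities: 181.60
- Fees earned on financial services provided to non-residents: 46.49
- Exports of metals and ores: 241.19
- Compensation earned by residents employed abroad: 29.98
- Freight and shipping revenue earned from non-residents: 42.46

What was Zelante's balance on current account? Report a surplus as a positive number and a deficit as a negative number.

-16.50

Goods: -118.98 + 241.19 - 279.10 + 263.69 - 377.64 = -270.84
Services: 141.32 + 46.49 + 42.46 + 23.69 = 253.96
Primary income: 29.98
Secondary income: -29.60
Current account = (-270.84) + 253.96 + 29.98 + (-29.60) = -16.50
(Excluded from the current account — capital account: capital transfers received from emigrants 17.68; financial account: borrowing by resident firms from foreign banks 114.44, domestic pension funds' purchases of foreign equities 181.60.)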